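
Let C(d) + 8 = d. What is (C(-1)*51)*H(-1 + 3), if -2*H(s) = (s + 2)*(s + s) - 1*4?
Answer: 2754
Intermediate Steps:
C(d) = -8 + d
H(s) = 2 - s*(2 + s) (H(s) = -((s + 2)*(s + s) - 1*4)/2 = -((2 + s)*(2*s) - 4)/2 = -(2*s*(2 + s) - 4)/2 = -(-4 + 2*s*(2 + s))/2 = 2 - s*(2 + s))
(C(-1)*51)*H(-1 + 3) = ((-8 - 1)*51)*(2 - (-1 + 3)**2 - 2*(-1 + 3)) = (-9*51)*(2 - 1*2**2 - 2*2) = -459*(2 - 1*4 - 4) = -459*(2 - 4 - 4) = -459*(-6) = 2754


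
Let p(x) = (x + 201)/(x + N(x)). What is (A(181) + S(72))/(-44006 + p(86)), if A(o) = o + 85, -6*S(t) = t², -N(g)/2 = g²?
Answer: 8794188/647152523 ≈ 0.013589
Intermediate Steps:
N(g) = -2*g²
S(t) = -t²/6
p(x) = (201 + x)/(x - 2*x²) (p(x) = (x + 201)/(x - 2*x²) = (201 + x)/(x - 2*x²))
A(o) = 85 + o
(A(181) + S(72))/(-44006 + p(86)) = ((85 + 181) - ⅙*72²)/(-44006 + (-201 - 1*86)/(86*(-1 + 2*86))) = (266 - ⅙*5184)/(-44006 + (-201 - 86)/(86*(-1 + 172))) = (266 - 864)/(-44006 + (1/86)*(-287)/171) = -598/(-44006 + (1/86)*(1/171)*(-287)) = -598/(-44006 - 287/14706) = -598/(-647152523/14706) = -598*(-14706/647152523) = 8794188/647152523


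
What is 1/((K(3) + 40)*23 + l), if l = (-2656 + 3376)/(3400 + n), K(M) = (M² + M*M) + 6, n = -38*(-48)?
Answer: 653/961306 ≈ 0.00067928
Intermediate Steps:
n = 1824
K(M) = 6 + 2*M² (K(M) = (M² + M²) + 6 = 2*M² + 6 = 6 + 2*M²)
l = 90/653 (l = (-2656 + 3376)/(3400 + 1824) = 720/5224 = 720*(1/5224) = 90/653 ≈ 0.13783)
1/((K(3) + 40)*23 + l) = 1/(((6 + 2*3²) + 40)*23 + 90/653) = 1/(((6 + 2*9) + 40)*23 + 90/653) = 1/(((6 + 18) + 40)*23 + 90/653) = 1/((24 + 40)*23 + 90/653) = 1/(64*23 + 90/653) = 1/(1472 + 90/653) = 1/(961306/653) = 653/961306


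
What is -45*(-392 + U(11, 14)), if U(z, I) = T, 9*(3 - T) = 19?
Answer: 17600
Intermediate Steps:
T = 8/9 (T = 3 - ⅑*19 = 3 - 19/9 = 8/9 ≈ 0.88889)
U(z, I) = 8/9
-45*(-392 + U(11, 14)) = -45*(-392 + 8/9) = -45*(-3520/9) = 17600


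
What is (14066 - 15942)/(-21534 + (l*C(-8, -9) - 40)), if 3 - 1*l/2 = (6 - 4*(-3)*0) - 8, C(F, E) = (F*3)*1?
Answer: 938/10907 ≈ 0.086000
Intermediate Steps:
C(F, E) = 3*F (C(F, E) = (3*F)*1 = 3*F)
l = 10 (l = 6 - 2*((6 - 4*(-3)*0) - 8) = 6 - 2*((6 + 12*0) - 8) = 6 - 2*((6 + 0) - 8) = 6 - 2*(6 - 8) = 6 - 2*(-2) = 6 + 4 = 10)
(14066 - 15942)/(-21534 + (l*C(-8, -9) - 40)) = (14066 - 15942)/(-21534 + (10*(3*(-8)) - 40)) = -1876/(-21534 + (10*(-24) - 40)) = -1876/(-21534 + (-240 - 40)) = -1876/(-21534 - 280) = -1876/(-21814) = -1876*(-1/21814) = 938/10907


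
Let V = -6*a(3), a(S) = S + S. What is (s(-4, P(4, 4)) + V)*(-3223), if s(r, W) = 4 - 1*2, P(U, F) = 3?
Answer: 109582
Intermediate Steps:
a(S) = 2*S
s(r, W) = 2 (s(r, W) = 4 - 2 = 2)
V = -36 (V = -12*3 = -6*6 = -36)
(s(-4, P(4, 4)) + V)*(-3223) = (2 - 36)*(-3223) = -34*(-3223) = 109582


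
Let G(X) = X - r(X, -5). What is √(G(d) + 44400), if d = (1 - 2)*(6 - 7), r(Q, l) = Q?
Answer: 20*√111 ≈ 210.71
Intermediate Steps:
d = 1 (d = -1*(-1) = 1)
G(X) = 0 (G(X) = X - X = 0)
√(G(d) + 44400) = √(0 + 44400) = √44400 = 20*√111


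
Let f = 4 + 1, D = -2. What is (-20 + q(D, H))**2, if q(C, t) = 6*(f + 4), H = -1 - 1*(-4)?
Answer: 1156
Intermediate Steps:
H = 3 (H = -1 + 4 = 3)
f = 5
q(C, t) = 54 (q(C, t) = 6*(5 + 4) = 6*9 = 54)
(-20 + q(D, H))**2 = (-20 + 54)**2 = 34**2 = 1156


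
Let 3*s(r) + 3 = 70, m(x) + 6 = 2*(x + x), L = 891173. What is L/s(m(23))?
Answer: 2673519/67 ≈ 39903.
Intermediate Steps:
m(x) = -6 + 4*x (m(x) = -6 + 2*(x + x) = -6 + 2*(2*x) = -6 + 4*x)
s(r) = 67/3 (s(r) = -1 + (1/3)*70 = -1 + 70/3 = 67/3)
L/s(m(23)) = 891173/(67/3) = 891173*(3/67) = 2673519/67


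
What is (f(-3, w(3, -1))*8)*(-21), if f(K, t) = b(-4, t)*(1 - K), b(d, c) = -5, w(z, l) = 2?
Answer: 3360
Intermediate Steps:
f(K, t) = -5 + 5*K (f(K, t) = -5*(1 - K) = -5 + 5*K)
(f(-3, w(3, -1))*8)*(-21) = ((-5 + 5*(-3))*8)*(-21) = ((-5 - 15)*8)*(-21) = -20*8*(-21) = -160*(-21) = 3360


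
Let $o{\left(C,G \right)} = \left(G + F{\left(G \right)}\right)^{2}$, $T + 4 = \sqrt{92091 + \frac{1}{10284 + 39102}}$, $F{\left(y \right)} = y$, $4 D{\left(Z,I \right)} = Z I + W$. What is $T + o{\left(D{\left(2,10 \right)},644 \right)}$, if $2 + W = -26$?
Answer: $1658940 + \frac{\sqrt{224607830588022}}{49386} \approx 1.6592 \cdot 10^{6}$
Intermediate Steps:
$W = -28$ ($W = -2 - 26 = -28$)
$D{\left(Z,I \right)} = -7 + \frac{I Z}{4}$ ($D{\left(Z,I \right)} = \frac{Z I - 28}{4} = \frac{I Z - 28}{4} = \frac{-28 + I Z}{4} = -7 + \frac{I Z}{4}$)
$T = -4 + \frac{\sqrt{224607830588022}}{49386}$ ($T = -4 + \sqrt{92091 + \frac{1}{10284 + 39102}} = -4 + \sqrt{92091 + \frac{1}{49386}} = -4 + \sqrt{\frac{4548006127}{49386}} = -4 + \frac{\sqrt{224607830588022}}{49386} \approx 299.46$)
$o{\left(C,G \right)} = 4 G^{2}$ ($o{\left(C,G \right)} = \left(G + G\right)^{2} = \left(2 G\right)^{2} = 4 G^{2}$)
$T + o{\left(D{\left(2,10 \right)},644 \right)} = \left(-4 + \frac{\sqrt{224607830588022}}{49386}\right) + 4 \cdot 644^{2} = \left(-4 + \frac{\sqrt{224607830588022}}{49386}\right) + 4 \cdot 414736 = \left(-4 + \frac{\sqrt{224607830588022}}{49386}\right) + 1658944 = 1658940 + \frac{\sqrt{224607830588022}}{49386}$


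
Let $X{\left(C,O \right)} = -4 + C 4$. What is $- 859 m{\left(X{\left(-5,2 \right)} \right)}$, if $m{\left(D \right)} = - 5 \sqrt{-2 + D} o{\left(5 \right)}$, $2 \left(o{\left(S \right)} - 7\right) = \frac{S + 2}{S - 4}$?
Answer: $\frac{90195 i \sqrt{26}}{2} \approx 2.2995 \cdot 10^{5} i$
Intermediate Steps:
$X{\left(C,O \right)} = -4 + 4 C$
$o{\left(S \right)} = 7 + \frac{2 + S}{2 \left(-4 + S\right)}$ ($o{\left(S \right)} = 7 + \frac{\left(S + 2\right) \frac{1}{S - 4}}{2} = 7 + \frac{\left(2 + S\right) \frac{1}{-4 + S}}{2} = 7 + \frac{\frac{1}{-4 + S} \left(2 + S\right)}{2} = 7 + \frac{2 + S}{2 \left(-4 + S\right)}$)
$m{\left(D \right)} = - \frac{105 \sqrt{-2 + D}}{2}$ ($m{\left(D \right)} = - 5 \sqrt{-2 + D} \frac{3 \left(-18 + 5 \cdot 5\right)}{2 \left(-4 + 5\right)} = - 5 \sqrt{-2 + D} \frac{3 \left(-18 + 25\right)}{2 \cdot 1} = - 5 \sqrt{-2 + D} \frac{3}{2} \cdot 1 \cdot 7 = - 5 \sqrt{-2 + D} \frac{21}{2} = - \frac{105 \sqrt{-2 + D}}{2}$)
$- 859 m{\left(X{\left(-5,2 \right)} \right)} = - 859 \left(- \frac{105 \sqrt{-2 + \left(-4 + 4 \left(-5\right)\right)}}{2}\right) = - 859 \left(- \frac{105 \sqrt{-2 - 24}}{2}\right) = - 859 \left(- \frac{105 \sqrt{-26}}{2}\right) = - 859 \left(- \frac{105 i \sqrt{26}}{2}\right) = \frac{90195 i \sqrt{26}}{2}$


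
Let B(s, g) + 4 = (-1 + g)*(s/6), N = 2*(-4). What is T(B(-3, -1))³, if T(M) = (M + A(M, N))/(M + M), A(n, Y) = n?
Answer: 1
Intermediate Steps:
N = -8
B(s, g) = -4 + s*(-1 + g)/6 (B(s, g) = -4 + (-1 + g)*(s/6) = -4 + s*(-1 + g)/6)
T(M) = 1 (T(M) = (M + M)/(M + M) = (2*M)/((2*M)) = (2*M)*(1/(2*M)) = 1)
T(B(-3, -1))³ = 1³ = 1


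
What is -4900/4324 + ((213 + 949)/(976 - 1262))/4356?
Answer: -763690361/673363548 ≈ -1.1341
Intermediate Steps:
-4900/4324 + ((213 + 949)/(976 - 1262))/4356 = -4900*1/4324 + (1162/(-286))*(1/4356) = -1225/1081 + (1162*(-1/286))*(1/4356) = -1225/1081 - 581/143*1/4356 = -1225/1081 - 581/622908 = -763690361/673363548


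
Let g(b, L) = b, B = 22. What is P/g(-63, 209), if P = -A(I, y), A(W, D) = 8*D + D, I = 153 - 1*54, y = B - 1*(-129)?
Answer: 151/7 ≈ 21.571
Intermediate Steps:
y = 151 (y = 22 - 1*(-129) = 22 + 129 = 151)
I = 99 (I = 153 - 54 = 99)
A(W, D) = 9*D
P = -1359 (P = -9*151 = -1*1359 = -1359)
P/g(-63, 209) = -1359/(-63) = -1359*(-1/63) = 151/7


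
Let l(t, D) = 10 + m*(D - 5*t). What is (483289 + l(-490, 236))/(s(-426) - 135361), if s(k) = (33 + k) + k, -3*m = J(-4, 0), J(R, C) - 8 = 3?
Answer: -1420351/408540 ≈ -3.4767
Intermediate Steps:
J(R, C) = 11 (J(R, C) = 8 + 3 = 11)
m = -11/3 (m = -1/3*11 = -11/3 ≈ -3.6667)
l(t, D) = 10 - 11*D/3 + 55*t/3 (l(t, D) = 10 - 11*(D - 5*t)/3 = 10 + (-11*D/3 + 55*t/3) = 10 - 11*D/3 + 55*t/3)
s(k) = 33 + 2*k
(483289 + l(-490, 236))/(s(-426) - 135361) = (483289 + (10 - 11/3*236 + (55/3)*(-490)))/((33 + 2*(-426)) - 135361) = (483289 + (10 - 2596/3 - 26950/3))/((33 - 852) - 135361) = (483289 - 29516/3)/(-819 - 135361) = (1420351/3)/(-136180) = (1420351/3)*(-1/136180) = -1420351/408540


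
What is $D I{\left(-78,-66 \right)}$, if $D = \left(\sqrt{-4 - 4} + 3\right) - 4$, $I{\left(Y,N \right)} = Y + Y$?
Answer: $156 - 312 i \sqrt{2} \approx 156.0 - 441.23 i$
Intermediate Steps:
$I{\left(Y,N \right)} = 2 Y$
$D = -1 + 2 i \sqrt{2}$ ($D = \left(\sqrt{-8} + 3\right) - 4 = \left(2 i \sqrt{2} + 3\right) - 4 = \left(3 + 2 i \sqrt{2}\right) - 4 = -1 + 2 i \sqrt{2} \approx -1.0 + 2.8284 i$)
$D I{\left(-78,-66 \right)} = \left(-1 + 2 i \sqrt{2}\right) 2 \left(-78\right) = \left(-1 + 2 i \sqrt{2}\right) \left(-156\right) = 156 - 312 i \sqrt{2}$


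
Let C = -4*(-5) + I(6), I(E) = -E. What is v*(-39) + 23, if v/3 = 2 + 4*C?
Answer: -6763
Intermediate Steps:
C = 14 (C = -4*(-5) - 1*6 = 20 - 6 = 14)
v = 174 (v = 3*(2 + 4*14) = 3*(2 + 56) = 3*58 = 174)
v*(-39) + 23 = 174*(-39) + 23 = -6786 + 23 = -6763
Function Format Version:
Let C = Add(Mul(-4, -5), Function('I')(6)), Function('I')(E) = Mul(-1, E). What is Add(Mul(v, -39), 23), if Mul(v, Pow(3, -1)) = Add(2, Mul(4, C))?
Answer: -6763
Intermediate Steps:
C = 14 (C = Add(Mul(-4, -5), Mul(-1, 6)) = Add(20, -6) = 14)
v = 174 (v = Mul(3, Add(2, Mul(4, 14))) = Mul(3, Add(2, 56)) = Mul(3, 58) = 174)
Add(Mul(v, -39), 23) = Add(Mul(174, -39), 23) = Add(-6786, 23) = -6763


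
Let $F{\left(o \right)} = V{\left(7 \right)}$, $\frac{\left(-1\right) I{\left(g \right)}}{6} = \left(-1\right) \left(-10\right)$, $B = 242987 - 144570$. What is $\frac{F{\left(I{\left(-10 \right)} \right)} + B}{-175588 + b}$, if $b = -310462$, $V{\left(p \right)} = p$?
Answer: $- \frac{49212}{243025} \approx -0.2025$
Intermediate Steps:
$B = 98417$
$I{\left(g \right)} = -60$ ($I{\left(g \right)} = - 6 \left(\left(-1\right) \left(-10\right)\right) = \left(-6\right) 10 = -60$)
$F{\left(o \right)} = 7$
$\frac{F{\left(I{\left(-10 \right)} \right)} + B}{-175588 + b} = \frac{7 + 98417}{-175588 - 310462} = \frac{98424}{-486050} = 98424 \left(- \frac{1}{486050}\right) = - \frac{49212}{243025}$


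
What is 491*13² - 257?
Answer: 82722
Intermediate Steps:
491*13² - 257 = 491*169 - 257 = 82979 - 257 = 82722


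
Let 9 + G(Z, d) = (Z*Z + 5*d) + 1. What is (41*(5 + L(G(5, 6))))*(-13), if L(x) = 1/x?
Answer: -125788/47 ≈ -2676.3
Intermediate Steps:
G(Z, d) = -8 + Z² + 5*d (G(Z, d) = -9 + ((Z*Z + 5*d) + 1) = -9 + ((Z² + 5*d) + 1) = -9 + (1 + Z² + 5*d) = -8 + Z² + 5*d)
L(x) = 1/x
(41*(5 + L(G(5, 6))))*(-13) = (41*(5 + 1/(-8 + 5² + 5*6)))*(-13) = (41*(5 + 1/(-8 + 25 + 30)))*(-13) = (41*(5 + 1/47))*(-13) = (41*(236/47))*(-13) = (9676/47)*(-13) = -125788/47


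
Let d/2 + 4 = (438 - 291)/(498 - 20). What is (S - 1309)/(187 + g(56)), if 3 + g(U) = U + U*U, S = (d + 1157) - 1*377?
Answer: -32049/201716 ≈ -0.15888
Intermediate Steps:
d = -1765/239 (d = -8 + 2*((438 - 291)/(498 - 20)) = -8 + 2*(147/478) = -8 + 147/239 = -1765/239 ≈ -7.3849)
S = 184655/239 (S = (-1765/239 + 1157) - 1*377 = 274758/239 - 377 = 184655/239 ≈ 772.62)
g(U) = -3 + U + U² (g(U) = -3 + (U + U*U) = -3 + (U + U²) = -3 + U + U²)
(S - 1309)/(187 + g(56)) = (184655/239 - 1309)/(187 + (-3 + 56 + 56²)) = -128196/(239*(187 + (-3 + 56 + 3136))) = -128196/(239*(187 + 3189)) = -128196/239/3376 = -128196/239*1/3376 = -32049/201716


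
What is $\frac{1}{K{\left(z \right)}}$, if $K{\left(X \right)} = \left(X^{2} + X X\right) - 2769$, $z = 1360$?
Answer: $\frac{1}{3696431} \approx 2.7053 \cdot 10^{-7}$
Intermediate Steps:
$K{\left(X \right)} = -2769 + 2 X^{2}$ ($K{\left(X \right)} = \left(X^{2} + X^{2}\right) - 2769 = 2 X^{2} - 2769 = -2769 + 2 X^{2}$)
$\frac{1}{K{\left(z \right)}} = \frac{1}{-2769 + 2 \cdot 1360^{2}} = \frac{1}{-2769 + 2 \cdot 1849600} = \frac{1}{-2769 + 3699200} = \frac{1}{3696431}$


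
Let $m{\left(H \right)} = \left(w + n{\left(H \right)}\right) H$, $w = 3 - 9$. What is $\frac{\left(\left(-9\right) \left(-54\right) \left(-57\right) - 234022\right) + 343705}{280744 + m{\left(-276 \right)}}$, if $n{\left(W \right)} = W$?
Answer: $\frac{81981}{358576} \approx 0.22863$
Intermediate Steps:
$w = -6$ ($w = 3 - 9 = -6$)
$m{\left(H \right)} = H \left(-6 + H\right)$ ($m{\left(H \right)} = \left(-6 + H\right) H = H \left(-6 + H\right)$)
$\frac{\left(\left(-9\right) \left(-54\right) \left(-57\right) - 234022\right) + 343705}{280744 + m{\left(-276 \right)}} = \frac{\left(\left(-9\right) \left(-54\right) \left(-57\right) - 234022\right) + 343705}{280744 - 276 \left(-6 - 276\right)} = \frac{\left(486 \left(-57\right) - 234022\right) + 343705}{280744 - -77832} = \frac{\left(-27702 - 234022\right) + 343705}{280744 + 77832} = \frac{-261724 + 343705}{358576} = 81981 \cdot \frac{1}{358576} = \frac{81981}{358576}$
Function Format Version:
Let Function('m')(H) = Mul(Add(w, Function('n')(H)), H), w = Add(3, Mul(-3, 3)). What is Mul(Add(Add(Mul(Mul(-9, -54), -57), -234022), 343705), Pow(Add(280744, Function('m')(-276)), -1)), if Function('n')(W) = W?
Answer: Rational(81981, 358576) ≈ 0.22863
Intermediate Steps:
w = -6 (w = Add(3, -9) = -6)
Function('m')(H) = Mul(H, Add(-6, H)) (Function('m')(H) = Mul(Add(-6, H), H) = Mul(H, Add(-6, H)))
Mul(Add(Add(Mul(Mul(-9, -54), -57), -234022), 343705), Pow(Add(280744, Function('m')(-276)), -1)) = Mul(Add(Add(Mul(Mul(-9, -54), -57), -234022), 343705), Pow(Add(280744, Mul(-276, Add(-6, -276))), -1)) = Mul(Add(Add(Mul(486, -57), -234022), 343705), Pow(Add(280744, Mul(-276, -282)), -1)) = Mul(Add(Add(-27702, -234022), 343705), Pow(Add(280744, 77832), -1)) = Mul(Add(-261724, 343705), Pow(358576, -1)) = Mul(81981, Rational(1, 358576)) = Rational(81981, 358576)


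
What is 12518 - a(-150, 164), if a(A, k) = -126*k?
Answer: 33182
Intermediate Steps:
12518 - a(-150, 164) = 12518 - (-126)*164 = 12518 - 1*(-20664) = 12518 + 20664 = 33182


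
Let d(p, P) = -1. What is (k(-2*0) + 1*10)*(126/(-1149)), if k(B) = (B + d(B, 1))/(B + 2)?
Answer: -399/383 ≈ -1.0418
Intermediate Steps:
k(B) = (-1 + B)/(2 + B) (k(B) = (B - 1)/(B + 2) = (-1 + B)/(2 + B))
(k(-2*0) + 1*10)*(126/(-1149)) = ((-1 - 2*0)/(2 - 2*0) + 1*10)*(126/(-1149)) = ((-1 + 0)/(2 + 0) + 10)*(126*(-1/1149)) = (-1/2 + 10)*(-42/383) = ((½)*(-1) + 10)*(-42/383) = (-½ + 10)*(-42/383) = (19/2)*(-42/383) = -399/383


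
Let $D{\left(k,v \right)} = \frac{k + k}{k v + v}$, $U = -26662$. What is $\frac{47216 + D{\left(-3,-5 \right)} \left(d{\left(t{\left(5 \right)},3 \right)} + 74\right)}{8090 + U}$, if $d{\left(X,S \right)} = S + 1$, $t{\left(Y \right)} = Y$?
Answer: $- \frac{117923}{46430} \approx -2.5398$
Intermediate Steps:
$d{\left(X,S \right)} = 1 + S$
$D{\left(k,v \right)} = \frac{2 k}{v + k v}$
$\frac{47216 + D{\left(-3,-5 \right)} \left(d{\left(t{\left(5 \right)},3 \right)} + 74\right)}{8090 + U} = \frac{47216 + 2 \left(-3\right) \frac{1}{-5} \frac{1}{1 - 3} \left(\left(1 + 3\right) + 74\right)}{8090 - 26662} = \frac{47216 + 2 \left(-3\right) \left(- \frac{1}{5}\right) \frac{1}{-2} \left(4 + 74\right)}{-18572} = \left(47216 + 2 \left(-3\right) \left(- \frac{1}{5}\right) \left(- \frac{1}{2}\right) 78\right) \left(- \frac{1}{18572}\right) = \left(47216 - \frac{234}{5}\right) \left(- \frac{1}{18572}\right) = \frac{235846}{5} \left(- \frac{1}{18572}\right) = - \frac{117923}{46430}$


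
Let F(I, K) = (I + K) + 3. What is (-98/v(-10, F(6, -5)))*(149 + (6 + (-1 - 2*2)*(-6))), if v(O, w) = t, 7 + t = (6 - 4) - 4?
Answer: 18130/9 ≈ 2014.4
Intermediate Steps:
t = -9 (t = -7 + ((6 - 4) - 4) = -7 + (2 - 4) = -7 - 2 = -9)
F(I, K) = 3 + I + K
v(O, w) = -9
(-98/v(-10, F(6, -5)))*(149 + (6 + (-1 - 2*2)*(-6))) = (-98/(-9))*(149 + (6 + (-1 - 2*2)*(-6))) = (-98*(-⅑))*(149 + (6 + (-1 - 4)*(-6))) = 98*(149 + (6 - 5*(-6)))/9 = 98*(149 + (6 + 30))/9 = 98*(149 + 36)/9 = (98/9)*185 = 18130/9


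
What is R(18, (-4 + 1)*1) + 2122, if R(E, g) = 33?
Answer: 2155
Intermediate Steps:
R(18, (-4 + 1)*1) + 2122 = 33 + 2122 = 2155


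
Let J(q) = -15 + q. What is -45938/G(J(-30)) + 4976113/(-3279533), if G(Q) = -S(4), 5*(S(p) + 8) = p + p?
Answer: -376717585193/52472528 ≈ -7179.3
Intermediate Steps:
S(p) = -8 + 2*p/5 (S(p) = -8 + (p + p)/5 = -8 + (2*p)/5 = -8 + 2*p/5)
G(Q) = 32/5 (G(Q) = -(-8 + (2/5)*4) = -(-8 + 8/5) = -1*(-32/5) = 32/5)
-45938/G(J(-30)) + 4976113/(-3279533) = -45938/32/5 + 4976113/(-3279533) = -45938*5/32 + 4976113*(-1/3279533) = -114845/16 - 4976113/3279533 = -376717585193/52472528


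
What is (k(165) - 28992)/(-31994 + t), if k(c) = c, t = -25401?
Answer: 28827/57395 ≈ 0.50226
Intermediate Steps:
(k(165) - 28992)/(-31994 + t) = (165 - 28992)/(-31994 - 25401) = -28827/(-57395) = -28827*(-1/57395) = 28827/57395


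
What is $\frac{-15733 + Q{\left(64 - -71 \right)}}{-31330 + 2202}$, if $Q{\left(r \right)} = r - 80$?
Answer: $\frac{7839}{14564} \approx 0.53825$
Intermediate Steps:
$Q{\left(r \right)} = -80 + r$ ($Q{\left(r \right)} = r - 80 = -80 + r$)
$\frac{-15733 + Q{\left(64 - -71 \right)}}{-31330 + 2202} = \frac{-15733 + \left(-80 + \left(64 - -71\right)\right)}{-31330 + 2202} = \frac{-15733 + \left(-80 + \left(64 + 71\right)\right)}{-29128} = \left(-15733 + \left(-80 + 135\right)\right) \left(- \frac{1}{29128}\right) = \left(-15733 + 55\right) \left(- \frac{1}{29128}\right) = \left(-15678\right) \left(- \frac{1}{29128}\right) = \frac{7839}{14564}$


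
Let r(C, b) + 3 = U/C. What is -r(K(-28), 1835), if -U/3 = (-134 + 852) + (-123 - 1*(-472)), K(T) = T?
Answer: -3117/28 ≈ -111.32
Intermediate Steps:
U = -3201 (U = -3*((-134 + 852) + (-123 - 1*(-472))) = -3*(718 + (-123 + 472)) = -3*(718 + 349) = -3*1067 = -3201)
r(C, b) = -3 - 3201/C
-r(K(-28), 1835) = -(-3 - 3201/(-28)) = -(-3 - 3201*(-1/28)) = -(-3 + 3201/28) = -1*3117/28 = -3117/28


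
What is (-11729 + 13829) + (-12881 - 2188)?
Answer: -12969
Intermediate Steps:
(-11729 + 13829) + (-12881 - 2188) = 2100 - 15069 = -12969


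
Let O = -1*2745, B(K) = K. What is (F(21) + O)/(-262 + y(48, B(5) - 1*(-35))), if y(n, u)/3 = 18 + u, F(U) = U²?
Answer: 288/11 ≈ 26.182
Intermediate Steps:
y(n, u) = 54 + 3*u (y(n, u) = 3*(18 + u) = 54 + 3*u)
O = -2745
(F(21) + O)/(-262 + y(48, B(5) - 1*(-35))) = (21² - 2745)/(-262 + (54 + 3*(5 - 1*(-35)))) = (441 - 2745)/(-262 + (54 + 3*(5 + 35))) = -2304/(-262 + (54 + 3*40)) = -2304/(-262 + (54 + 120)) = -2304/(-262 + 174) = -2304/(-88) = -2304*(-1/88) = 288/11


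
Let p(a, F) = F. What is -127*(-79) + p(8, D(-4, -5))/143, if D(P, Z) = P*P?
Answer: 1434735/143 ≈ 10033.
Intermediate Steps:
D(P, Z) = P²
-127*(-79) + p(8, D(-4, -5))/143 = -127*(-79) + (-4)²/143 = 10033 + 16*(1/143) = 10033 + 16/143 = 1434735/143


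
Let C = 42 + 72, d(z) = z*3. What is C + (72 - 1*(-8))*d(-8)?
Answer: -1806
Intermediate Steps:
d(z) = 3*z
C = 114
C + (72 - 1*(-8))*d(-8) = 114 + (72 - 1*(-8))*(3*(-8)) = 114 + (72 + 8)*(-24) = 114 + 80*(-24) = 114 - 1920 = -1806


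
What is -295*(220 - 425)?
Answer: 60475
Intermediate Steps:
-295*(220 - 425) = -295*(-205) = 60475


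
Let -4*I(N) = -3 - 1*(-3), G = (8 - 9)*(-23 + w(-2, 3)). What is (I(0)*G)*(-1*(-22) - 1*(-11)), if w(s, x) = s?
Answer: 0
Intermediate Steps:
G = 25 (G = (8 - 9)*(-23 - 2) = -1*(-25) = 25)
I(N) = 0 (I(N) = -(-3 - 1*(-3))/4 = -(-3 + 3)/4 = -¼*0 = 0)
(I(0)*G)*(-1*(-22) - 1*(-11)) = (0*25)*(-1*(-22) - 1*(-11)) = 0*(22 + 11) = 0*33 = 0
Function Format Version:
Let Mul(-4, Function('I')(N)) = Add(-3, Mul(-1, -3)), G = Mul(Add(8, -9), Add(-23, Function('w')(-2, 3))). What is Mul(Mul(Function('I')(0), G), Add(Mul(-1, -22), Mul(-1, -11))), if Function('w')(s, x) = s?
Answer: 0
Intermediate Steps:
G = 25 (G = Mul(Add(8, -9), Add(-23, -2)) = Mul(-1, -25) = 25)
Function('I')(N) = 0 (Function('I')(N) = Mul(Rational(-1, 4), Add(-3, Mul(-1, -3))) = Mul(Rational(-1, 4), Add(-3, 3)) = Mul(Rational(-1, 4), 0) = 0)
Mul(Mul(Function('I')(0), G), Add(Mul(-1, -22), Mul(-1, -11))) = Mul(Mul(0, 25), Add(Mul(-1, -22), Mul(-1, -11))) = Mul(0, Add(22, 11)) = Mul(0, 33) = 0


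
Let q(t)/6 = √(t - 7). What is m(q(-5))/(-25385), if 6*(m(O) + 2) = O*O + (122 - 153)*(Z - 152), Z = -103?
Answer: -2487/50770 ≈ -0.048986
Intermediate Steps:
q(t) = 6*√(-7 + t) (q(t) = 6*√(t - 7) = 6*√(-7 + t))
m(O) = 2631/2 + O²/6 (m(O) = -2 + (O*O + (122 - 153)*(-103 - 152))/6 = -2 + (O² - 31*(-255))/6 = -2 + (O² + 7905)/6 = -2 + (7905 + O²)/6 = -2 + (2635/2 + O²/6) = 2631/2 + O²/6)
m(q(-5))/(-25385) = (2631/2 + (6*√(-7 - 5))²/6)/(-25385) = (2631/2 + (6*√(-12))²/6)*(-1/25385) = (2631/2 + (6*(2*I*√3))²/6)*(-1/25385) = (2631/2 + (12*I*√3)²/6)*(-1/25385) = (2631/2 + (⅙)*(-432))*(-1/25385) = (2631/2 - 72)*(-1/25385) = (2487/2)*(-1/25385) = -2487/50770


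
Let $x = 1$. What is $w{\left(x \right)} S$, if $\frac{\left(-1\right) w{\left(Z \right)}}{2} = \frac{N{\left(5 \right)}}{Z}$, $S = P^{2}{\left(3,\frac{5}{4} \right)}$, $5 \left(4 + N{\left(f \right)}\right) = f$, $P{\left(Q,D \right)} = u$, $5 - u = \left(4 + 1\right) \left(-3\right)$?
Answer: $2400$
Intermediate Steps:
$u = 20$ ($u = 5 - \left(4 + 1\right) \left(-3\right) = 5 - 5 \left(-3\right) = 5 - -15 = 5 + 15 = 20$)
$P{\left(Q,D \right)} = 20$
$N{\left(f \right)} = -4 + \frac{f}{5}$
$S = 400$ ($S = 20^{2} = 400$)
$w{\left(Z \right)} = \frac{6}{Z}$ ($w{\left(Z \right)} = - 2 \frac{-4 + \frac{1}{5} \cdot 5}{Z} = - 2 \frac{-4 + 1}{Z} = - 2 \left(- \frac{3}{Z}\right) = \frac{6}{Z}$)
$w{\left(x \right)} S = \frac{6}{1} \cdot 400 = 6 \cdot 1 \cdot 400 = 6 \cdot 400 = 2400$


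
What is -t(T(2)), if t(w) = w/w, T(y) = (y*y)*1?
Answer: -1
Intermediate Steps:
T(y) = y² (T(y) = y²*1 = y²)
t(w) = 1
-t(T(2)) = -1*1 = -1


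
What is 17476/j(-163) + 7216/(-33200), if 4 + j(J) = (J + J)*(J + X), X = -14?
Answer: 301203/3521275 ≈ 0.085538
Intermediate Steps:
j(J) = -4 + 2*J*(-14 + J) (j(J) = -4 + (J + J)*(J - 14) = -4 + (2*J)*(-14 + J) = -4 + 2*J*(-14 + J))
17476/j(-163) + 7216/(-33200) = 17476/(-4 - 28*(-163) + 2*(-163)²) + 7216/(-33200) = 17476/(-4 + 4564 + 2*26569) + 7216*(-1/33200) = 17476/(-4 + 4564 + 53138) - 451/2075 = 17476/57698 - 451/2075 = 17476*(1/57698) - 451/2075 = 514/1697 - 451/2075 = 301203/3521275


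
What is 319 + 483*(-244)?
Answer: -117533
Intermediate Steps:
319 + 483*(-244) = 319 - 117852 = -117533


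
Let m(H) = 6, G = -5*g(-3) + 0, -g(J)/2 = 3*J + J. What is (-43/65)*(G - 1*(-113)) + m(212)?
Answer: 691/65 ≈ 10.631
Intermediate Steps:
g(J) = -8*J (g(J) = -2*(3*J + J) = -8*J)
G = -120 (G = -(-40)*(-3) + 0 = -5*24 + 0 = -120 + 0 = -120)
(-43/65)*(G - 1*(-113)) + m(212) = (-43/65)*(-120 - 1*(-113)) + 6 = (-43*1/65)*(-120 + 113) + 6 = -43/65*(-7) + 6 = 301/65 + 6 = 691/65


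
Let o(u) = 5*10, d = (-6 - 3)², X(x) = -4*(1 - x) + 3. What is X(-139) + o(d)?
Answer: -507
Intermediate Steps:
X(x) = -1 + 4*x (X(x) = (-4 + 4*x) + 3 = -1 + 4*x)
d = 81 (d = (-9)² = 81)
o(u) = 50
X(-139) + o(d) = (-1 + 4*(-139)) + 50 = (-1 - 556) + 50 = -557 + 50 = -507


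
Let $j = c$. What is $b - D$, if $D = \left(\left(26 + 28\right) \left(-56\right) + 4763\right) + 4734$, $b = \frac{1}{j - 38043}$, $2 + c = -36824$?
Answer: $- \frac{484627038}{74869} \approx -6473.0$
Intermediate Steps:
$c = -36826$ ($c = -2 - 36824 = -36826$)
$j = -36826$
$b = - \frac{1}{74869}$ ($b = \frac{1}{-36826 - 38043} = \frac{1}{-74869} = - \frac{1}{74869} \approx -1.3357 \cdot 10^{-5}$)
$D = 6473$ ($D = \left(54 \left(-56\right) + 4763\right) + 4734 = \left(-3024 + 4763\right) + 4734 = 1739 + 4734 = 6473$)
$b - D = - \frac{1}{74869} - 6473 = - \frac{484627038}{74869}$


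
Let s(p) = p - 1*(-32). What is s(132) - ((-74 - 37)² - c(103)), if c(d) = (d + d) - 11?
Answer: -11962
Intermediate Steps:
c(d) = -11 + 2*d (c(d) = 2*d - 11 = -11 + 2*d)
s(p) = 32 + p (s(p) = p + 32 = 32 + p)
s(132) - ((-74 - 37)² - c(103)) = (32 + 132) - ((-74 - 37)² - (-11 + 2*103)) = 164 - ((-111)² - (-11 + 206)) = 164 - (12321 - 1*195) = 164 - (12321 - 195) = 164 - 1*12126 = 164 - 12126 = -11962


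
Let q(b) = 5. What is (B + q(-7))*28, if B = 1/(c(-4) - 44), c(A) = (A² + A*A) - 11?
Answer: 3192/23 ≈ 138.78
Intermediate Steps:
c(A) = -11 + 2*A² (c(A) = (A² + A²) - 11 = 2*A² - 11 = -11 + 2*A²)
B = -1/23 (B = 1/((-11 + 2*(-4)²) - 44) = 1/((-11 + 2*16) - 44) = 1/((-11 + 32) - 44) = 1/(21 - 44) = 1/(-23) = -1/23 ≈ -0.043478)
(B + q(-7))*28 = (-1/23 + 5)*28 = (114/23)*28 = 3192/23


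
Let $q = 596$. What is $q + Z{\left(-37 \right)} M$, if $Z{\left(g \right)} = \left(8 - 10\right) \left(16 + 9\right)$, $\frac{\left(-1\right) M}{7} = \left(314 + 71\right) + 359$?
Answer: $260996$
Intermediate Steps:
$M = -5208$ ($M = - 7 \left(\left(314 + 71\right) + 359\right) = - 7 \left(385 + 359\right) = \left(-7\right) 744 = -5208$)
$Z{\left(g \right)} = -50$ ($Z{\left(g \right)} = \left(-2\right) 25 = -50$)
$q + Z{\left(-37 \right)} M = 596 - -260400 = 596 + 260400 = 260996$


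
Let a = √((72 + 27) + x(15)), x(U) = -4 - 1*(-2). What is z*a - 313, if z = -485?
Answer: -313 - 485*√97 ≈ -5089.7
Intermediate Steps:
x(U) = -2 (x(U) = -4 + 2 = -2)
a = √97 (a = √((72 + 27) - 2) = √(99 - 2) = √97 ≈ 9.8489)
z*a - 313 = -485*√97 - 313 = -313 - 485*√97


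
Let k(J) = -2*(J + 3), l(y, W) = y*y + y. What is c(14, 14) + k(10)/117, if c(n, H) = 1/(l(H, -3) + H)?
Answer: -439/2016 ≈ -0.21776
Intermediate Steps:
l(y, W) = y + y² (l(y, W) = y² + y = y + y²)
c(n, H) = 1/(H + H*(1 + H)) (c(n, H) = 1/(H*(1 + H) + H) = 1/(H + H*(1 + H)))
k(J) = -6 - 2*J (k(J) = -2*(3 + J) = -6 - 2*J)
c(14, 14) + k(10)/117 = 1/(14*(2 + 14)) + (-6 - 2*10)/117 = (1/14)/16 + (-6 - 20)*(1/117) = (1/14)*(1/16) - 26*1/117 = 1/224 - 2/9 = -439/2016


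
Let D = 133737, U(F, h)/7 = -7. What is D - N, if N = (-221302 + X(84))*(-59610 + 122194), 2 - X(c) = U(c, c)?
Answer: 13846906321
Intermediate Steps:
U(F, h) = -49 (U(F, h) = 7*(-7) = -49)
X(c) = 51 (X(c) = 2 - 1*(-49) = 2 + 49 = 51)
N = -13846772584 (N = (-221302 + 51)*(-59610 + 122194) = -221251*62584 = -13846772584)
D - N = 133737 - 1*(-13846772584) = 133737 + 13846772584 = 13846906321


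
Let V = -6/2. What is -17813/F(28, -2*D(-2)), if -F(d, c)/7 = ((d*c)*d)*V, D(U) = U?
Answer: -17813/65856 ≈ -0.27048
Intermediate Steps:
V = -3 (V = -6*½ = -3)
F(d, c) = 21*c*d² (F(d, c) = -7*(d*c)*d*(-3) = -7*(c*d)*d*(-3) = -7*c*d²*(-3) = -(-21)*c*d² = 21*c*d²)
-17813/F(28, -2*D(-2)) = -17813/(21*(-2*(-2))*28²) = -17813/(21*4*784) = -17813/65856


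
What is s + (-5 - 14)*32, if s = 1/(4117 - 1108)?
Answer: -1829471/3009 ≈ -608.00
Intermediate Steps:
s = 1/3009 ≈ 0.00033234
s + (-5 - 14)*32 = 1/3009 + (-5 - 14)*32 = 1/3009 - 19*32 = 1/3009 - 608 = -1829471/3009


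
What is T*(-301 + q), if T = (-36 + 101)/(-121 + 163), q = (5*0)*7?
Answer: -2795/6 ≈ -465.83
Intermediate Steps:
q = 0 (q = 0*7 = 0)
T = 65/42 ≈ 1.5476
T*(-301 + q) = 65*(-301 + 0)/42 = (65/42)*(-301) = -2795/6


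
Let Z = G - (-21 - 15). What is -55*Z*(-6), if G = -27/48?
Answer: 93555/8 ≈ 11694.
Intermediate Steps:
G = -9/16 (G = -27*1/48 = -9/16 ≈ -0.56250)
Z = 567/16 (Z = -9/16 - (-21 - 15) = -9/16 - 1*(-36) = -9/16 + 36 = 567/16 ≈ 35.438)
-55*Z*(-6) = -55*567/16*(-6) = -31185/16*(-6) = 93555/8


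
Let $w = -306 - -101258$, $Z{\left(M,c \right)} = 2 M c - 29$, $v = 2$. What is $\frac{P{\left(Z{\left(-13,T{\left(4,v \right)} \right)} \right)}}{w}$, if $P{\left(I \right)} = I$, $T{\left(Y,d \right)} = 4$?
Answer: $- \frac{133}{100952} \approx -0.0013175$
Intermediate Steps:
$Z{\left(M,c \right)} = -29 + 2 M c$ ($Z{\left(M,c \right)} = 2 M c - 29 = -29 + 2 M c$)
$w = 100952$ ($w = -306 + 101258 = 100952$)
$\frac{P{\left(Z{\left(-13,T{\left(4,v \right)} \right)} \right)}}{w} = \frac{-29 + 2 \left(-13\right) 4}{100952} = \left(-29 - 104\right) \frac{1}{100952} = \left(-133\right) \frac{1}{100952} = - \frac{133}{100952}$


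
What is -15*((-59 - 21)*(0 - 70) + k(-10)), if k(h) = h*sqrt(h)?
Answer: -84000 + 150*I*sqrt(10) ≈ -84000.0 + 474.34*I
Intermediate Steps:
k(h) = h**(3/2)
-15*((-59 - 21)*(0 - 70) + k(-10)) = -15*((-59 - 21)*(0 - 70) + (-10)**(3/2)) = -15*(-80*(-70) - 10*I*sqrt(10)) = -15*(5600 - 10*I*sqrt(10)) = -84000 + 150*I*sqrt(10)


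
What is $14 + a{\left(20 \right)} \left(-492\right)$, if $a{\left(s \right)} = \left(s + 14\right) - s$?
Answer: $-6874$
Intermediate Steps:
$a{\left(s \right)} = 14$ ($a{\left(s \right)} = \left(14 + s\right) - s = 14$)
$14 + a{\left(20 \right)} \left(-492\right) = 14 + 14 \left(-492\right) = 14 - 6888 = -6874$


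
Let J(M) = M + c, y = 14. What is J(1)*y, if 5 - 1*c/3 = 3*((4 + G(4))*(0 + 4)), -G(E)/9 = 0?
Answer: -1792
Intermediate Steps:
G(E) = 0 (G(E) = -9*0 = 0)
c = -129 (c = 15 - 9*(4 + 0)*(0 + 4) = 15 - 9*4*4 = 15 - 9*16 = 15 - 3*48 = 15 - 144 = -129)
J(M) = -129 + M (J(M) = M - 129 = -129 + M)
J(1)*y = (-129 + 1)*14 = -128*14 = -1792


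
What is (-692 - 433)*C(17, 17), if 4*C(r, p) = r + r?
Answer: -19125/2 ≈ -9562.5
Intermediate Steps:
C(r, p) = r/2 (C(r, p) = (r + r)/4 = (2*r)/4 = r/2)
(-692 - 433)*C(17, 17) = (-692 - 433)*((½)*17) = -1125*17/2 = -19125/2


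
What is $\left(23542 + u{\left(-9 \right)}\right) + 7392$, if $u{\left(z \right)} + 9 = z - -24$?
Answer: $30940$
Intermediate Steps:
$u{\left(z \right)} = 15 + z$ ($u{\left(z \right)} = -9 + \left(z - -24\right) = -9 + \left(z + 24\right) = -9 + \left(24 + z\right) = 15 + z$)
$\left(23542 + u{\left(-9 \right)}\right) + 7392 = \left(23542 + \left(15 - 9\right)\right) + 7392 = \left(23542 + 6\right) + 7392 = 23548 + 7392 = 30940$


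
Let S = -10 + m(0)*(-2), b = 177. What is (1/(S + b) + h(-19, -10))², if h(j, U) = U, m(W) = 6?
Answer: 2399401/24025 ≈ 99.871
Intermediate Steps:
S = -22 (S = -10 + 6*(-2) = -10 - 12 = -22)
(1/(S + b) + h(-19, -10))² = (1/(-22 + 177) - 10)² = (1/155 - 10)² = (-1549/155)² = 2399401/24025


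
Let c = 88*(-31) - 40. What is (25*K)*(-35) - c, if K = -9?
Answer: 10643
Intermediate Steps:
c = -2768 (c = -2728 - 40 = -2768)
(25*K)*(-35) - c = (25*(-9))*(-35) - 1*(-2768) = -225*(-35) + 2768 = 7875 + 2768 = 10643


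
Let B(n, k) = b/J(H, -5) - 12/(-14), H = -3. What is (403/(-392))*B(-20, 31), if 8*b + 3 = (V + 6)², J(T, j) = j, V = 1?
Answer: 16523/54880 ≈ 0.30107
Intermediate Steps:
b = 23/4 (b = -3/8 + (1 + 6)²/8 = -3/8 + (⅛)*7² = -3/8 + (⅛)*49 = -3/8 + 49/8 = 23/4 ≈ 5.7500)
B(n, k) = -41/140 (B(n, k) = (23/4)/(-5) - 12/(-14) = (23/4)*(-⅕) - 12*(-1/14) = -23/20 + 6/7 = -41/140)
(403/(-392))*B(-20, 31) = (403/(-392))*(-41/140) = (403*(-1/392))*(-41/140) = -403/392*(-41/140) = 16523/54880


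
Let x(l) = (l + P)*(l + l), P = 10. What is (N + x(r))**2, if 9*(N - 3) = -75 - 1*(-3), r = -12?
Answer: 1849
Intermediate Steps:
N = -5 (N = 3 + (-75 - 1*(-3))/9 = 3 + (-75 + 3)/9 = 3 + (1/9)*(-72) = 3 - 8 = -5)
x(l) = 2*l*(10 + l) (x(l) = (l + 10)*(l + l) = (10 + l)*(2*l) = 2*l*(10 + l))
(N + x(r))**2 = (-5 + 2*(-12)*(10 - 12))**2 = (-5 + 2*(-12)*(-2))**2 = (-5 + 48)**2 = 43**2 = 1849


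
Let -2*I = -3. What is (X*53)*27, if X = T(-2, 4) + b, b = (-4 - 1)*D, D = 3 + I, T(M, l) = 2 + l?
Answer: -47223/2 ≈ -23612.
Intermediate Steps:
I = 3/2 (I = -½*(-3) = 3/2 ≈ 1.5000)
D = 9/2 (D = 3 + 3/2 = 9/2 ≈ 4.5000)
b = -45/2 (b = (-4 - 1)*(9/2) = -5*9/2 = -45/2 ≈ -22.500)
X = -33/2 (X = (2 + 4) - 45/2 = 6 - 45/2 = -33/2 ≈ -16.500)
(X*53)*27 = -33/2*53*27 = -1749/2*27 = -47223/2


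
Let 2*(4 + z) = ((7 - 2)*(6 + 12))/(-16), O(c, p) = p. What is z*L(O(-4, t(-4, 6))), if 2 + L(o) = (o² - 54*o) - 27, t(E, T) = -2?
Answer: -9047/16 ≈ -565.44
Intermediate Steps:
L(o) = -29 + o² - 54*o (L(o) = -2 + ((o² - 54*o) - 27) = -2 + (-27 + o² - 54*o) = -29 + o² - 54*o)
z = -109/16 (z = -4 + (((7 - 2)*(6 + 12))/(-16))/2 = -4 + ((5*18)*(-1/16))/2 = -4 + (90*(-1/16))/2 = -4 + (½)*(-45/8) = -4 - 45/16 = -109/16 ≈ -6.8125)
z*L(O(-4, t(-4, 6))) = -109*(-29 + (-2)² - 54*(-2))/16 = -109*(-29 + 4 + 108)/16 = -109/16*83 = -9047/16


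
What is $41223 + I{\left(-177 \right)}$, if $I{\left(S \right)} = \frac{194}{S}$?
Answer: $\frac{7296277}{177} \approx 41222.0$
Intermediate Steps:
$41223 + I{\left(-177 \right)} = 41223 + \frac{194}{-177} = 41223 + 194 \left(- \frac{1}{177}\right) = 41223 - \frac{194}{177} = \frac{7296277}{177}$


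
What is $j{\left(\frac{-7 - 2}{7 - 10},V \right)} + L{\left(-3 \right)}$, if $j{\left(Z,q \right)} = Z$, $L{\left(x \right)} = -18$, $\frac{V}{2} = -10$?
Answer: $-15$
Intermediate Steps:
$V = -20$ ($V = 2 \left(-10\right) = -20$)
$j{\left(\frac{-7 - 2}{7 - 10},V \right)} + L{\left(-3 \right)} = \frac{-7 - 2}{7 - 10} - 18 = - \frac{9}{-3} - 18 = \left(-9\right) \left(- \frac{1}{3}\right) - 18 = 3 - 18 = -15$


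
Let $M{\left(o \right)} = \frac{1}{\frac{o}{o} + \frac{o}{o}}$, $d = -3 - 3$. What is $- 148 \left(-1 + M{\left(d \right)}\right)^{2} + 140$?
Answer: $103$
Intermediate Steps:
$d = -6$
$M{\left(o \right)} = \frac{1}{2}$ ($M{\left(o \right)} = \frac{1}{1 + 1} = \frac{1}{2}$)
$- 148 \left(-1 + M{\left(d \right)}\right)^{2} + 140 = - 148 \left(-1 + \frac{1}{2}\right)^{2} + 140 = - 148 \left(- \frac{1}{2}\right)^{2} + 140 = \left(-148\right) \frac{1}{4} + 140 = -37 + 140 = 103$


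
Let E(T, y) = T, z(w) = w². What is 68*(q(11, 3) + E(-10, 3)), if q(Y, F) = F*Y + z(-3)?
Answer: 2176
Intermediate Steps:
q(Y, F) = 9 + F*Y (q(Y, F) = F*Y + (-3)² = F*Y + 9 = 9 + F*Y)
68*(q(11, 3) + E(-10, 3)) = 68*((9 + 3*11) - 10) = 68*((9 + 33) - 10) = 68*(42 - 10) = 68*32 = 2176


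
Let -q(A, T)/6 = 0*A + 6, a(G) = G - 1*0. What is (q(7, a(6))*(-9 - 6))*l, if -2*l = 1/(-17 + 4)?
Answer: 270/13 ≈ 20.769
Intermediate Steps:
a(G) = G (a(G) = G + 0 = G)
l = 1/26 (l = -1/(2*(-17 + 4)) = -1/2/(-13) = -1/2*(-1/13) = 1/26 ≈ 0.038462)
q(A, T) = -36 (q(A, T) = -6*(0*A + 6) = -6*(0 + 6) = -6*6 = -36)
(q(7, a(6))*(-9 - 6))*l = -36*(-9 - 6)*(1/26) = -36*(-15)*(1/26) = 540*(1/26) = 270/13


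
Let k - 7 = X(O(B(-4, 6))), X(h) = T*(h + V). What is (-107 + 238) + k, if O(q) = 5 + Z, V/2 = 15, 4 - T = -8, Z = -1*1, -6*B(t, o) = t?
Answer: 546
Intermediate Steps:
B(t, o) = -t/6
Z = -1
T = 12 (T = 4 - 1*(-8) = 4 + 8 = 12)
V = 30 (V = 2*15 = 30)
O(q) = 4 (O(q) = 5 - 1 = 4)
X(h) = 360 + 12*h (X(h) = 12*(h + 30) = 12*(30 + h) = 360 + 12*h)
k = 415 (k = 7 + (360 + 12*4) = 7 + (360 + 48) = 7 + 408 = 415)
(-107 + 238) + k = (-107 + 238) + 415 = 131 + 415 = 546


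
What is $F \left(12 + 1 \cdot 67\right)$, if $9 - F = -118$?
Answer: $10033$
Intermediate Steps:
$F = 127$ ($F = 9 - -118 = 9 + 118 = 127$)
$F \left(12 + 1 \cdot 67\right) = 127 \left(12 + 1 \cdot 67\right) = 127 \left(12 + 67\right) = 127 \cdot 79 = 10033$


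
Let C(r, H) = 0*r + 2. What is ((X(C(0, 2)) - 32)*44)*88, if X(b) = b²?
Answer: -108416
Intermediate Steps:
C(r, H) = 2 (C(r, H) = 0 + 2 = 2)
((X(C(0, 2)) - 32)*44)*88 = ((2² - 32)*44)*88 = ((4 - 32)*44)*88 = -28*44*88 = -1232*88 = -108416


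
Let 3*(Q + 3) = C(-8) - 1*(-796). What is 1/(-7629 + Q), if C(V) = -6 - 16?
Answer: -1/7374 ≈ -0.00013561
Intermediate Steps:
C(V) = -22
Q = 255 (Q = -3 + (-22 - 1*(-796))/3 = -3 + (-22 + 796)/3 = -3 + (⅓)*774 = -3 + 258 = 255)
1/(-7629 + Q) = 1/(-7629 + 255) = 1/(-7374) = -1/7374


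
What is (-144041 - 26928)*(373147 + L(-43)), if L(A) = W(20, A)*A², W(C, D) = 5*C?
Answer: -95408737543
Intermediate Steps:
L(A) = 100*A² (L(A) = (5*20)*A² = 100*A²)
(-144041 - 26928)*(373147 + L(-43)) = (-144041 - 26928)*(373147 + 100*(-43)²) = -170969*(373147 + 100*1849) = -170969*(373147 + 184900) = -170969*558047 = -95408737543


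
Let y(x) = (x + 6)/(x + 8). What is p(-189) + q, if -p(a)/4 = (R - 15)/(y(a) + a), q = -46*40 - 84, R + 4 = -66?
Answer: -32763782/17013 ≈ -1925.8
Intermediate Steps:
R = -70 (R = -4 - 66 = -70)
y(x) = (6 + x)/(8 + x)
q = -1924 (q = -1840 - 84 = -1924)
p(a) = 340/(a + (6 + a)/(8 + a)) (p(a) = -4*(-70 - 15)/((6 + a)/(8 + a) + a) = -(-340)/(a + (6 + a)/(8 + a)) = 340/(a + (6 + a)/(8 + a)))
p(-189) + q = 340*(8 - 189)/(6 - 189 - 189*(8 - 189)) - 1924 = 340*(-181)/(6 - 189 - 189*(-181)) - 1924 = 340*(-181)/(6 - 189 + 34209) - 1924 = 340*(-181)/34026 - 1924 = 340*(1/34026)*(-181) - 1924 = -30770/17013 - 1924 = -32763782/17013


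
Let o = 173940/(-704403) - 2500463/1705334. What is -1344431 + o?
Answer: -538329853225572337/400414128534 ≈ -1.3444e+6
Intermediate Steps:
o = -685986478183/400414128534 (o = 173940*(-1/704403) - 2500463*1/1705334 = -57980/234801 - 2500463/1705334 = -685986478183/400414128534 ≈ -1.7132)
-1344431 + o = -1344431 - 685986478183/400414128534 = -538329853225572337/400414128534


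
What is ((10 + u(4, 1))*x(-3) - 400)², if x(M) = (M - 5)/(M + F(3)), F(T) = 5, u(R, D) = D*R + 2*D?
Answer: 215296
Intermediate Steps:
u(R, D) = 2*D + D*R
x(M) = (-5 + M)/(5 + M) (x(M) = (M - 5)/(M + 5) = (-5 + M)/(5 + M))
((10 + u(4, 1))*x(-3) - 400)² = ((10 + 1*(2 + 4))*((-5 - 3)/(5 - 3)) - 400)² = ((10 + 1*6)*(-8/2) - 400)² = ((10 + 6)*((½)*(-8)) - 400)² = (16*(-4) - 400)² = (-64 - 400)² = (-464)² = 215296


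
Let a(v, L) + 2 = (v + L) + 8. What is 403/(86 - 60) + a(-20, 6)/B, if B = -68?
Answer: 531/34 ≈ 15.618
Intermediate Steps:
a(v, L) = 6 + L + v (a(v, L) = -2 + ((v + L) + 8) = -2 + ((L + v) + 8) = -2 + (8 + L + v) = 6 + L + v)
403/(86 - 60) + a(-20, 6)/B = 403/(86 - 60) + (6 + 6 - 20)/(-68) = 403/26 - 8*(-1/68) = 403*(1/26) + 2/17 = 31/2 + 2/17 = 531/34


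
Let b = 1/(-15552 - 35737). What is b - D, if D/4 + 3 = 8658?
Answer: -1775625181/51289 ≈ -34620.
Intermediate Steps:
D = 34620 (D = -12 + 4*8658 = -12 + 34632 = 34620)
b = -1/51289 (b = 1/(-51289) = -1/51289 ≈ -1.9497e-5)
b - D = -1/51289 - 1*34620 = -1/51289 - 34620 = -1775625181/51289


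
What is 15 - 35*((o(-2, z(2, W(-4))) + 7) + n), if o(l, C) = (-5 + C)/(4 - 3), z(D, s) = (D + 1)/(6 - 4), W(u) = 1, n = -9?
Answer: 415/2 ≈ 207.50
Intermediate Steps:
z(D, s) = 1/2 + D/2 (z(D, s) = (1 + D)/2 = (1 + D)*(1/2) = 1/2 + D/2)
o(l, C) = -5 + C (o(l, C) = (-5 + C)/1 = (-5 + C)*1 = -5 + C)
15 - 35*((o(-2, z(2, W(-4))) + 7) + n) = 15 - 35*(((-5 + (1/2 + (1/2)*2)) + 7) - 9) = 15 - 35*(((-5 + (1/2 + 1)) + 7) - 9) = 15 - 35*(((-5 + 3/2) + 7) - 9) = 15 - 35*((-7/2 + 7) - 9) = 15 - 35*(7/2 - 9) = 15 - 35*(-11/2) = 15 + 385/2 = 415/2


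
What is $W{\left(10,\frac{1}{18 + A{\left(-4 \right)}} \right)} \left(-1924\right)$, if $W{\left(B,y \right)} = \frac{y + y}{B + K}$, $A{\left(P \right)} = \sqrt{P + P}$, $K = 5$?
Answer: $- \frac{5772}{415} + \frac{1924 i \sqrt{2}}{1245} \approx -13.908 + 2.1855 i$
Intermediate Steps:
$A{\left(P \right)} = \sqrt{2} \sqrt{P}$ ($A{\left(P \right)} = \sqrt{2 P} = \sqrt{2} \sqrt{P}$)
$W{\left(B,y \right)} = \frac{2 y}{5 + B}$ ($W{\left(B,y \right)} = \frac{y + y}{B + 5} = \frac{2 y}{5 + B}$)
$W{\left(10,\frac{1}{18 + A{\left(-4 \right)}} \right)} \left(-1924\right) = \frac{2}{\left(18 + \sqrt{2} \sqrt{-4}\right) \left(5 + 10\right)} \left(-1924\right) = \frac{2}{\left(18 + \sqrt{2} \cdot 2 i\right) 15} \left(-1924\right) = 2 \frac{1}{18 + 2 i \sqrt{2}} \cdot \frac{1}{15} \left(-1924\right) = \frac{2}{15 \left(18 + 2 i \sqrt{2}\right)} \left(-1924\right) = - \frac{3848}{15 \left(18 + 2 i \sqrt{2}\right)}$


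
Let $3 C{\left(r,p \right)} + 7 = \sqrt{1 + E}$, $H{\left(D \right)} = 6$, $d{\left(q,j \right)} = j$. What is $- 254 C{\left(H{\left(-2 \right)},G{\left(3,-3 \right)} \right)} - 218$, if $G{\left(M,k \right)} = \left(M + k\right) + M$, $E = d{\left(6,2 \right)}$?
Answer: $\frac{1124}{3} - \frac{254 \sqrt{3}}{3} \approx 228.02$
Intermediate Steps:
$E = 2$
$G{\left(M,k \right)} = k + 2 M$
$C{\left(r,p \right)} = - \frac{7}{3} + \frac{\sqrt{3}}{3}$ ($C{\left(r,p \right)} = - \frac{7}{3} + \frac{\sqrt{1 + 2}}{3} = - \frac{7}{3} + \frac{\sqrt{3}}{3}$)
$- 254 C{\left(H{\left(-2 \right)},G{\left(3,-3 \right)} \right)} - 218 = - 254 \left(- \frac{7}{3} + \frac{\sqrt{3}}{3}\right) - 218 = \left(\frac{1778}{3} - \frac{254 \sqrt{3}}{3}\right) - 218 = \frac{1124}{3} - \frac{254 \sqrt{3}}{3}$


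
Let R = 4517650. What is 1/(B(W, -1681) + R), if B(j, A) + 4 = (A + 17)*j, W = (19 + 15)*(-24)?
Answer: 1/5875470 ≈ 1.7020e-7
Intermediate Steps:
W = -816 (W = 34*(-24) = -816)
B(j, A) = -4 + j*(17 + A) (B(j, A) = -4 + (A + 17)*j = -4 + (17 + A)*j = -4 + j*(17 + A))
1/(B(W, -1681) + R) = 1/((-4 + 17*(-816) - 1681*(-816)) + 4517650) = 1/((-4 - 13872 + 1371696) + 4517650) = 1/(1357820 + 4517650) = 1/5875470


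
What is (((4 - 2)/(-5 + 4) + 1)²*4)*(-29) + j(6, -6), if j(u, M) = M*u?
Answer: -152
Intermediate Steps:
(((4 - 2)/(-5 + 4) + 1)²*4)*(-29) + j(6, -6) = (((4 - 2)/(-5 + 4) + 1)²*4)*(-29) - 6*6 = ((2/(-1) + 1)²*4)*(-29) - 36 = ((2*(-1) + 1)²*4)*(-29) - 36 = ((-2 + 1)²*4)*(-29) - 36 = ((-1)²*4)*(-29) - 36 = (1*4)*(-29) - 36 = 4*(-29) - 36 = -116 - 36 = -152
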